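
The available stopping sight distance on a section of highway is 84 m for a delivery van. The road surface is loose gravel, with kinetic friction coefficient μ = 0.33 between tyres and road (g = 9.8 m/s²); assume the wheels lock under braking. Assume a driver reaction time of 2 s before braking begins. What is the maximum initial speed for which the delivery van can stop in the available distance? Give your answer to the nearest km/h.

a = μg = 0.33 × 9.8 = 3.234 m/s².
Stopping distance: v·t_r + v²/(2a) = 84 with t_r = 2 s and a = 3.234 m/s².
So v² + 12.936 v − 543.31 = 0.
Positive root: v = −a·t_r + √((a·t_r)² + 2a·d) = −6.468 + √(41.835 + 543.31) = 17.7218 m/s.
17.7218 m/s × 3.6 = 63.798 km/h.

Maximum speed ≈ 64 km/h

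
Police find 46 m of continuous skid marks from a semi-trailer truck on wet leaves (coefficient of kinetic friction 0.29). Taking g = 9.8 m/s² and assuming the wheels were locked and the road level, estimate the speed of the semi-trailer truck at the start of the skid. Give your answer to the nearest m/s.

Deceleration a = μg = 0.29 × 9.8 = 2.842 m/s².
v = √(2a·d) = √(2 × 2.842 × 46) = √261.464 = 16.1698 m/s.

Initial speed ≈ 16 m/s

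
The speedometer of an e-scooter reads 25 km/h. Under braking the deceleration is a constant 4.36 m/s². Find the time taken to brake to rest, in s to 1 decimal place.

25 km/h ÷ 3.6 = 6.9444 m/s.
Braking time = v/a = 6.9444 / 4.360 = 1.593 s.

Braking time ≈ 1.6 s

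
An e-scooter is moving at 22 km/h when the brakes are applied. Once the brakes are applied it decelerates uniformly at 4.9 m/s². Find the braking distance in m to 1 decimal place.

Braking distance ≈ 3.8 m

22 km/h ÷ 3.6 = 6.1111 m/s.
Braking distance = v²/(2a) = 6.1111² / (2 × 4.900) = 37.346 / 9.800 = 3.811 m.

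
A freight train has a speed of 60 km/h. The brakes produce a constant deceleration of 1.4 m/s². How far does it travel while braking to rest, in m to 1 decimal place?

60 km/h ÷ 3.6 = 16.6667 m/s.
Braking distance = v²/(2a) = 16.6667² / (2 × 1.400) = 277.779 / 2.800 = 99.207 m.

Braking distance ≈ 99.2 m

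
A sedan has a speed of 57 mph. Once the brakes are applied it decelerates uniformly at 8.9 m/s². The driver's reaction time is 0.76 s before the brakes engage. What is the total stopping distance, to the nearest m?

57 mph × 0.44704 = 25.4813 m/s.
Reaction distance = v·t_r = 25.4813 × 0.76 = 19.366 m.
Braking distance = v²/(2a) = 25.4813² / (2 × 8.900) = 649.297 / 17.800 = 36.477 m.
Total = 19.366 + 36.477 = 55.843 m.

Total stopping distance ≈ 56 m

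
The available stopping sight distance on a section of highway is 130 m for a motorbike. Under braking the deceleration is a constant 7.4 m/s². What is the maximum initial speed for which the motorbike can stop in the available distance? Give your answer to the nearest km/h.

v²/(2a) = d ⇒ v = √(2 × 7.400 × 130) = √1924.00 = 43.8634 m/s.
43.8634 m/s × 3.6 = 157.908 km/h.

Maximum speed ≈ 158 km/h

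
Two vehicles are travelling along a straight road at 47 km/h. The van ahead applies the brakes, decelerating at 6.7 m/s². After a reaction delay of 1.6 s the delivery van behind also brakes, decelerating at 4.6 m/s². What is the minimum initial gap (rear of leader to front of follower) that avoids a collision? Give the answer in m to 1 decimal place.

Minimum gap ≈ 26.7 m

47 km/h ÷ 3.6 = 13.0556 m/s.
Leader travels v²/(2a_L) = 170.449 / 13.400 = 12.720 m before stopping.
Follower covers v·t_r = 13.0556 × 1.6 = 20.889 m while reacting, then v²/(2a_F) = 170.449 / 9.200 = 18.527 m while braking, for a total of 20.889 + 18.527 = 39.416 m.
Since a_F ≤ a_L and the follower starts braking later, the follower is never slower than the leader, so the closest approach is when both have stopped.
Minimum gap = 39.416 − 12.720 = 26.696 m.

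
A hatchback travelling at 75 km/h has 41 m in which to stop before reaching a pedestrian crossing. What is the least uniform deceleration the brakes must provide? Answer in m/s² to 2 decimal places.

Required deceleration ≈ 5.29 m/s²

75 km/h ÷ 3.6 = 20.8333 m/s.
v² = 2a·d ⇒ a = v²/(2d) = 20.8333² / (2 × 41.000) = 434.026 / 82.000 = 5.2930 m/s².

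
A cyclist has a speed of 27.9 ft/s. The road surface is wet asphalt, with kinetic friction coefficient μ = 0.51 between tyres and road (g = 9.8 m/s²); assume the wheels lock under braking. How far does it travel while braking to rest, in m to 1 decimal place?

27.9 ft/s × 0.3048 = 8.5039 m/s.
a = μg = 0.51 × 9.8 = 4.998 m/s².
Braking distance = v²/(2a) = 8.5039² / (2 × 4.998) = 72.316 / 9.996 = 7.234 m.

Braking distance ≈ 7.2 m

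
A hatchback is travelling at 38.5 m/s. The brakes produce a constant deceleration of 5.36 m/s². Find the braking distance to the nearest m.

Braking distance = v²/(2a) = 38.5000² / (2 × 5.360) = 1482.250 / 10.720 = 138.270 m.

Braking distance ≈ 138 m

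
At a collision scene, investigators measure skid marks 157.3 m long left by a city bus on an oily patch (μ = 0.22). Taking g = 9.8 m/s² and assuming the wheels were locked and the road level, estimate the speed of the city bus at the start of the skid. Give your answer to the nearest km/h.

Initial speed ≈ 94 km/h

Deceleration a = μg = 0.22 × 9.8 = 2.156 m/s².
v = √(2a·d) = √(2 × 2.156 × 157.3) = √678.278 = 26.0438 m/s.
= 26.0438 × 3.6 = 93.758 km/h.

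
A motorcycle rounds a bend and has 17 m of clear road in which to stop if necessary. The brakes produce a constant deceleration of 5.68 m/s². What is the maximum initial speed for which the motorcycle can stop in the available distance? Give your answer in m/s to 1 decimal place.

Maximum speed ≈ 13.9 m/s

v²/(2a) = d ⇒ v = √(2 × 5.680 × 17) = √193.12 = 13.8968 m/s.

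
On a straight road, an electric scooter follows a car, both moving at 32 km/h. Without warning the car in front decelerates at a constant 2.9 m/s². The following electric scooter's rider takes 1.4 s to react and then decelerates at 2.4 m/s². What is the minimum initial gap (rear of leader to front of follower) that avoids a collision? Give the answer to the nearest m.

Minimum gap ≈ 15 m

32 km/h ÷ 3.6 = 8.8889 m/s.
Leader travels v²/(2a_L) = 79.013 / 5.800 = 13.623 m before stopping.
Follower covers v·t_r = 8.8889 × 1.4 = 12.444 m while reacting, then v²/(2a_F) = 79.013 / 4.800 = 16.461 m while braking, for a total of 12.444 + 16.461 = 28.905 m.
Since a_F ≤ a_L and the follower starts braking later, the follower is never slower than the leader, so the closest approach is when both have stopped.
Minimum gap = 28.905 − 13.623 = 15.282 m.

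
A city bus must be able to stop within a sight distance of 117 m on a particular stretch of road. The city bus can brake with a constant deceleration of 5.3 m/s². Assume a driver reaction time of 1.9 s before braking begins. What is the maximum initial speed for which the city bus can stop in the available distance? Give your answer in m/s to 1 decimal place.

Stopping distance: v·t_r + v²/(2a) = 117 with t_r = 1.9 s and a = 5.300 m/s².
So v² + 20.140 v − 1240.20 = 0.
Positive root: v = −a·t_r + √((a·t_r)² + 2a·d) = −10.070 + √(101.405 + 1240.20) = 26.5579 m/s.

Maximum speed ≈ 26.6 m/s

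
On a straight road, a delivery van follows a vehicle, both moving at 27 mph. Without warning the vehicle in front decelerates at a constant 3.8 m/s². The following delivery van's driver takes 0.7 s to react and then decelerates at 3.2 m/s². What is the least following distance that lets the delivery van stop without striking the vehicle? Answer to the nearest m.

Minimum gap ≈ 12 m

27 mph × 0.44704 = 12.0701 m/s.
Leader travels v²/(2a_L) = 145.687 / 7.600 = 19.169 m before stopping.
Follower covers v·t_r = 12.0701 × 0.7 = 8.449 m while reacting, then v²/(2a_F) = 145.687 / 6.400 = 22.764 m while braking, for a total of 8.449 + 22.764 = 31.213 m.
Since a_F ≤ a_L and the follower starts braking later, the follower is never slower than the leader, so the closest approach is when both have stopped.
Minimum gap = 31.213 − 19.169 = 12.044 m.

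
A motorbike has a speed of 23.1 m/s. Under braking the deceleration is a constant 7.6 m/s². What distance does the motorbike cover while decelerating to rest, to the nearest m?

Braking distance = v²/(2a) = 23.1000² / (2 × 7.600) = 533.610 / 15.200 = 35.106 m.

Braking distance ≈ 35 m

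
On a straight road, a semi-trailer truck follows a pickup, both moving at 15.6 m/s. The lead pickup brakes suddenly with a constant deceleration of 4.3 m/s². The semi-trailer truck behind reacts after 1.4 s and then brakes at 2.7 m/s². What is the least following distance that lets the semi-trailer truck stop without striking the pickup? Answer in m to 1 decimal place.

Leader travels v²/(2a_L) = 243.360 / 8.600 = 28.298 m before stopping.
Follower covers v·t_r = 15.6000 × 1.4 = 21.840 m while reacting, then v²/(2a_F) = 243.360 / 5.400 = 45.067 m while braking, for a total of 21.840 + 45.067 = 66.907 m.
Since a_F ≤ a_L and the follower starts braking later, the follower is never slower than the leader, so the closest approach is when both have stopped.
Minimum gap = 66.907 − 28.298 = 38.609 m.

Minimum gap ≈ 38.6 m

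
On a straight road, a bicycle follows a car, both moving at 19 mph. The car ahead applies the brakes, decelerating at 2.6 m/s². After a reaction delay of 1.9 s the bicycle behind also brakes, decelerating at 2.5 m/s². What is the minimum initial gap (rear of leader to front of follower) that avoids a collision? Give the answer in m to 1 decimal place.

19 mph × 0.44704 = 8.4938 m/s.
Leader travels v²/(2a_L) = 72.145 / 5.200 = 13.874 m before stopping.
Follower covers v·t_r = 8.4938 × 1.9 = 16.138 m while reacting, then v²/(2a_F) = 72.145 / 5.000 = 14.429 m while braking, for a total of 16.138 + 14.429 = 30.567 m.
Since a_F ≤ a_L and the follower starts braking later, the follower is never slower than the leader, so the closest approach is when both have stopped.
Minimum gap = 30.567 − 13.874 = 16.693 m.

Minimum gap ≈ 16.7 m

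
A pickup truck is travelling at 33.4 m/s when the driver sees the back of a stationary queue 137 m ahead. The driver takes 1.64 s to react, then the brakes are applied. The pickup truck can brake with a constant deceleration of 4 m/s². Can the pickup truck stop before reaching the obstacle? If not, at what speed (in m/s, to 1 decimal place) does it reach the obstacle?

No — it strikes the obstacle at 21.4 m/s

Reaction distance = 33.4000 × 1.64 = 54.776 m.
Braking distance needed to stop: v²/(2a) = 1115.560 / 8.000 = 139.445 m, so total needed = 54.776 + 139.445 = 194.221 m > 137 m — it cannot stop.
Distance remaining when braking begins: 137 − 54.776 = 82.224 m.
v² = v₀² − 2a·d = 1115.560 − 2 × 4.000 × 82.224 = 457.768 m²/s².
v = √457.768 = 21.396 m/s.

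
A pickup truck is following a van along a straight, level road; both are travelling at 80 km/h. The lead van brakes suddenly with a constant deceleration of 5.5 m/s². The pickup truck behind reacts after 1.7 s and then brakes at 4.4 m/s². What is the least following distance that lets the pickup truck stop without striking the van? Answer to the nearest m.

Minimum gap ≈ 49 m

80 km/h ÷ 3.6 = 22.2222 m/s.
Leader travels v²/(2a_L) = 493.826 / 11.000 = 44.893 m before stopping.
Follower covers v·t_r = 22.2222 × 1.7 = 37.778 m while reacting, then v²/(2a_F) = 493.826 / 8.800 = 56.117 m while braking, for a total of 37.778 + 56.117 = 93.895 m.
Since a_F ≤ a_L and the follower starts braking later, the follower is never slower than the leader, so the closest approach is when both have stopped.
Minimum gap = 93.895 − 44.893 = 49.002 m.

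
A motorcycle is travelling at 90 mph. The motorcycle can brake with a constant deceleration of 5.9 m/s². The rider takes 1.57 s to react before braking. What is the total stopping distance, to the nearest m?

Total stopping distance ≈ 200 m

90 mph × 0.44704 = 40.2336 m/s.
Reaction distance = v·t_r = 40.2336 × 1.57 = 63.167 m.
Braking distance = v²/(2a) = 40.2336² / (2 × 5.900) = 1618.743 / 11.800 = 137.182 m.
Total = 63.167 + 137.182 = 200.349 m.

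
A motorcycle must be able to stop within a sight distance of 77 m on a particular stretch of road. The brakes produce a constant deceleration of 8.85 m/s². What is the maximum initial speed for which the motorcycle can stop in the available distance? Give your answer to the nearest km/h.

v²/(2a) = d ⇒ v = √(2 × 8.850 × 77) = √1362.90 = 36.9175 m/s.
36.9175 m/s × 3.6 = 132.903 km/h.

Maximum speed ≈ 133 km/h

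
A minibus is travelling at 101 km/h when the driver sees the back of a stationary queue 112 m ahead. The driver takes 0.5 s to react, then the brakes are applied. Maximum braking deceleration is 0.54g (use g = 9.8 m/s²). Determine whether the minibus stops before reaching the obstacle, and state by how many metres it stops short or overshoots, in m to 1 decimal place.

101 km/h ÷ 3.6 = 28.0556 m/s.
a = 0.54 × 9.8 = 5.292 m/s².
Reaction distance = 28.0556 × 0.5 = 14.028 m.
Braking distance = v²/(2a) = 787.117 / 10.584 = 74.369 m.
Total stopping distance = 14.028 + 74.369 = 88.397 m, vs 112 m available — it stops with 112 − 88.397 = 23.603 m to spare.

Yes — it stops 23.6 m short of the obstacle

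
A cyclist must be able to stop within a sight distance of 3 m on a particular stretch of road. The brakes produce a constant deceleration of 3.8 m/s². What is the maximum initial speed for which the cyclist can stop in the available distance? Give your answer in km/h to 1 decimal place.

v²/(2a) = d ⇒ v = √(2 × 3.800 × 3) = √22.80 = 4.7749 m/s.
4.7749 m/s × 3.6 = 17.190 km/h.

Maximum speed ≈ 17.2 km/h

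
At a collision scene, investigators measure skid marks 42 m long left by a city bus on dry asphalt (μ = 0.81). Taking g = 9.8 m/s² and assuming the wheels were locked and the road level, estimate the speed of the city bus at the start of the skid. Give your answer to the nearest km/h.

Initial speed ≈ 93 km/h

Deceleration a = μg = 0.81 × 9.8 = 7.938 m/s².
v = √(2a·d) = √(2 × 7.938 × 42) = √666.792 = 25.8223 m/s.
= 25.8223 × 3.6 = 92.960 km/h.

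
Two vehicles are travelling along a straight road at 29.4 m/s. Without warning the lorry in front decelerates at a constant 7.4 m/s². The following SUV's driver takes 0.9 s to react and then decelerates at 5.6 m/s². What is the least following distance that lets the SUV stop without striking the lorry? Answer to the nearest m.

Leader travels v²/(2a_L) = 864.360 / 14.800 = 58.403 m before stopping.
Follower covers v·t_r = 29.4000 × 0.9 = 26.460 m while reacting, then v²/(2a_F) = 864.360 / 11.200 = 77.175 m while braking, for a total of 26.460 + 77.175 = 103.635 m.
Since a_F ≤ a_L and the follower starts braking later, the follower is never slower than the leader, so the closest approach is when both have stopped.
Minimum gap = 103.635 − 58.403 = 45.232 m.

Minimum gap ≈ 45 m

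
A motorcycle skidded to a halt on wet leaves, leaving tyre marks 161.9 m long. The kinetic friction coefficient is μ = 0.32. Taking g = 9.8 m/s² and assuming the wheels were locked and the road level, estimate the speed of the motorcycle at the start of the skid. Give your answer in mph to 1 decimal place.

Deceleration a = μg = 0.32 × 9.8 = 3.136 m/s².
v = √(2a·d) = √(2 × 3.136 × 161.9) = √1015.437 = 31.8659 m/s.
= 31.8659 ÷ 0.44704 = 71.282 mph.

Initial speed ≈ 71.3 mph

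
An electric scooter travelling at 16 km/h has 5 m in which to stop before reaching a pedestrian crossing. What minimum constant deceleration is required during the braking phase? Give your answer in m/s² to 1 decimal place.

Required deceleration ≈ 2.0 m/s²

16 km/h ÷ 3.6 = 4.4444 m/s.
v² = 2a·d ⇒ a = v²/(2d) = 4.4444² / (2 × 5.000) = 19.753 / 10.000 = 1.9753 m/s².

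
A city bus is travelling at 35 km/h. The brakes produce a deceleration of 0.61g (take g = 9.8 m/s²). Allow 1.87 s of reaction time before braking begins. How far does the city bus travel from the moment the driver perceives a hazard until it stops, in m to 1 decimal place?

35 km/h ÷ 3.6 = 9.7222 m/s.
a = 0.61 × 9.8 = 5.978 m/s².
Reaction distance = v·t_r = 9.7222 × 1.87 = 18.181 m.
Braking distance = v²/(2a) = 9.7222² / (2 × 5.978) = 94.521 / 11.956 = 7.906 m.
Total = 18.181 + 7.906 = 26.087 m.

Total stopping distance ≈ 26.1 m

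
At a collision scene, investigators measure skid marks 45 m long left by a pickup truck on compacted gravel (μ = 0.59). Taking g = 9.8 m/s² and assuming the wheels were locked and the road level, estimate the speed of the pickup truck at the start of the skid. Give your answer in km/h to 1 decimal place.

Initial speed ≈ 82.1 km/h

Deceleration a = μg = 0.59 × 9.8 = 5.782 m/s².
v = √(2a·d) = √(2 × 5.782 × 45) = √520.380 = 22.8118 m/s.
= 22.8118 × 3.6 = 82.122 km/h.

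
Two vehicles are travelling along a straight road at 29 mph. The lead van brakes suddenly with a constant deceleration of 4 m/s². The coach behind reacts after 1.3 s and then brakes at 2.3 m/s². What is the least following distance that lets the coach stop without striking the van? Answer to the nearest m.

29 mph × 0.44704 = 12.9642 m/s.
Leader travels v²/(2a_L) = 168.070 / 8.000 = 21.009 m before stopping.
Follower covers v·t_r = 12.9642 × 1.3 = 16.853 m while reacting, then v²/(2a_F) = 168.070 / 4.600 = 36.537 m while braking, for a total of 16.853 + 36.537 = 53.390 m.
Since a_F ≤ a_L and the follower starts braking later, the follower is never slower than the leader, so the closest approach is when both have stopped.
Minimum gap = 53.390 − 21.009 = 32.381 m.

Minimum gap ≈ 32 m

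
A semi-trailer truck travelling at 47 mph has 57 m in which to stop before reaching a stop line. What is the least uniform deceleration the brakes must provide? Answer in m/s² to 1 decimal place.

Required deceleration ≈ 3.9 m/s²

47 mph × 0.44704 = 21.0109 m/s.
v² = 2a·d ⇒ a = v²/(2d) = 21.0109² / (2 × 57.000) = 441.458 / 114.000 = 3.8724 m/s².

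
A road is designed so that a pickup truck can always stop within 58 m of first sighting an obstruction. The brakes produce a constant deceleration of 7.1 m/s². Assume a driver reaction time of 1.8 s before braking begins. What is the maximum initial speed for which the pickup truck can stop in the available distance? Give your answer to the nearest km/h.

Stopping distance: v·t_r + v²/(2a) = 58 with t_r = 1.8 s and a = 7.100 m/s².
So v² + 25.560 v − 823.60 = 0.
Positive root: v = −a·t_r + √((a·t_r)² + 2a·d) = −12.780 + √(163.328 + 823.60) = 18.6354 m/s.
18.6354 m/s × 3.6 = 67.087 km/h.

Maximum speed ≈ 67 km/h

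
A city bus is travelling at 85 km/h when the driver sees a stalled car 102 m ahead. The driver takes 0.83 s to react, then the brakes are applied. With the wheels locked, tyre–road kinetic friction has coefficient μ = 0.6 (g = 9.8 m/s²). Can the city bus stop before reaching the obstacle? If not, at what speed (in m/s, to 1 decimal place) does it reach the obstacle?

85 km/h ÷ 3.6 = 23.6111 m/s.
a = μg = 0.6 × 9.8 = 5.880 m/s².
Reaction distance = 23.6111 × 0.83 = 19.597 m.
Braking distance = v²/(2a) = 557.484 / 11.760 = 47.405 m.
Total stopping distance = 19.597 + 47.405 = 67.002 m, vs 102 m available — it stops with 102 − 67.002 = 34.998 m to spare.

Yes — it stops about 35.0 m short of the obstacle, so it never reaches it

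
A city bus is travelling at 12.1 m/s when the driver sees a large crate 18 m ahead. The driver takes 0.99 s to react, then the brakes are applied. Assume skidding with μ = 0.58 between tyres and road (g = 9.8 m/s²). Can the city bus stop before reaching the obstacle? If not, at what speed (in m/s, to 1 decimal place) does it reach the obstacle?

No — it strikes the obstacle at 8.8 m/s

a = μg = 0.58 × 9.8 = 5.684 m/s².
Reaction distance = 12.1000 × 0.99 = 11.979 m.
Braking distance needed to stop: v²/(2a) = 146.410 / 11.368 = 12.879 m, so total needed = 11.979 + 12.879 = 24.858 m > 18 m — it cannot stop.
Distance remaining when braking begins: 18 − 11.979 = 6.021 m.
v² = v₀² − 2a·d = 146.410 − 2 × 5.684 × 6.021 = 77.963 m²/s².
v = √77.963 = 8.830 m/s.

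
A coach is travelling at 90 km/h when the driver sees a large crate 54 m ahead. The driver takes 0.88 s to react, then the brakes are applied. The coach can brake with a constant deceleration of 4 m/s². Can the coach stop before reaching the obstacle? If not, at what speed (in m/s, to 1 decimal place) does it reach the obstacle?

No — it strikes the obstacle at 19.2 m/s

90 km/h ÷ 3.6 = 25.0000 m/s.
Reaction distance = 25.0000 × 0.88 = 22.000 m.
Braking distance needed to stop: v²/(2a) = 625.000 / 8.000 = 78.125 m, so total needed = 22.000 + 78.125 = 100.125 m > 54 m — it cannot stop.
Distance remaining when braking begins: 54 − 22.000 = 32.000 m.
v² = v₀² − 2a·d = 625.000 − 2 × 4.000 × 32.000 = 369.000 m²/s².
v = √369.000 = 19.209 m/s.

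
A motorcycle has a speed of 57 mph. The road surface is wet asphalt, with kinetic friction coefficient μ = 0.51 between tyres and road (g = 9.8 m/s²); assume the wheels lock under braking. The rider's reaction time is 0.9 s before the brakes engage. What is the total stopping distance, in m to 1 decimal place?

57 mph × 0.44704 = 25.4813 m/s.
a = μg = 0.51 × 9.8 = 4.998 m/s².
Reaction distance = v·t_r = 25.4813 × 0.9 = 22.933 m.
Braking distance = v²/(2a) = 25.4813² / (2 × 4.998) = 649.297 / 9.996 = 64.956 m.
Total = 22.933 + 64.956 = 87.889 m.

Total stopping distance ≈ 87.9 m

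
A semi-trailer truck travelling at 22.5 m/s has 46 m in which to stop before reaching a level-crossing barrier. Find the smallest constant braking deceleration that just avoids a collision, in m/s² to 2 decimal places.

v² = 2a·d ⇒ a = v²/(2d) = 22.5000² / (2 × 46.000) = 506.250 / 92.000 = 5.5027 m/s².

Required deceleration ≈ 5.50 m/s²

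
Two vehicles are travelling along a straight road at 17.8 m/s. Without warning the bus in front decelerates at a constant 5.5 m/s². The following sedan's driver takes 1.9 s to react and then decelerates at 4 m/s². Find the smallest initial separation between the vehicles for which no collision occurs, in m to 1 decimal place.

Minimum gap ≈ 44.6 m

Leader travels v²/(2a_L) = 316.840 / 11.000 = 28.804 m before stopping.
Follower covers v·t_r = 17.8000 × 1.9 = 33.820 m while reacting, then v²/(2a_F) = 316.840 / 8.000 = 39.605 m while braking, for a total of 33.820 + 39.605 = 73.425 m.
Since a_F ≤ a_L and the follower starts braking later, the follower is never slower than the leader, so the closest approach is when both have stopped.
Minimum gap = 73.425 − 28.804 = 44.621 m.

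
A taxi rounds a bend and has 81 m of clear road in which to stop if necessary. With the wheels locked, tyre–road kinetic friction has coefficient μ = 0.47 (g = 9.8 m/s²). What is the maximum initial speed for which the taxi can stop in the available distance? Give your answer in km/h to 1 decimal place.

a = μg = 0.47 × 9.8 = 4.606 m/s².
v²/(2a) = d ⇒ v = √(2 × 4.606 × 81) = √746.17 = 27.3161 m/s.
27.3161 m/s × 3.6 = 98.338 km/h.

Maximum speed ≈ 98.3 km/h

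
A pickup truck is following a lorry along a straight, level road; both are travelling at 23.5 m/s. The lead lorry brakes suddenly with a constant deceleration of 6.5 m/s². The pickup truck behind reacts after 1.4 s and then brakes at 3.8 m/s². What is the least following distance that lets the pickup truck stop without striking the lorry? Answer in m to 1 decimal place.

Minimum gap ≈ 63.1 m

Leader travels v²/(2a_L) = 552.250 / 13.000 = 42.481 m before stopping.
Follower covers v·t_r = 23.5000 × 1.4 = 32.900 m while reacting, then v²/(2a_F) = 552.250 / 7.600 = 72.664 m while braking, for a total of 32.900 + 72.664 = 105.564 m.
Since a_F ≤ a_L and the follower starts braking later, the follower is never slower than the leader, so the closest approach is when both have stopped.
Minimum gap = 105.564 − 42.481 = 63.083 m.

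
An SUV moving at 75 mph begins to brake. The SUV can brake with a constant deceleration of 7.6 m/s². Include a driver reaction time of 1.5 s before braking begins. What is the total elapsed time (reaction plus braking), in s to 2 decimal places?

75 mph × 0.44704 = 33.5280 m/s.
Braking time = v/a = 33.5280 / 7.600 = 4.412 s.
Total = 1.5 + 4.412 = 5.912 s.

Total time ≈ 5.91 s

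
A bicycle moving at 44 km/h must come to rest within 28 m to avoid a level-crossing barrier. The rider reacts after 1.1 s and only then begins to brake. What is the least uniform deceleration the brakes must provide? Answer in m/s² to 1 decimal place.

Required deceleration ≈ 5.1 m/s²

44 km/h ÷ 3.6 = 12.2222 m/s.
Distance covered during reaction = 12.2222 × 1.1 = 13.444 m.
Distance available for braking: 28 − 13.444 = 14.556 m.
v² = 2a·d ⇒ a = v²/(2d) = 12.2222² / (2 × 14.556) = 149.382 / 29.112 = 5.1313 m/s².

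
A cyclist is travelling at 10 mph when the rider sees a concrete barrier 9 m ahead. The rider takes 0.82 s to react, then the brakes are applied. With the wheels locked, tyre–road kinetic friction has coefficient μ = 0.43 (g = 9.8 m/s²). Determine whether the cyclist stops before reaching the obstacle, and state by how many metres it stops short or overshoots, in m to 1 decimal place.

10 mph × 0.44704 = 4.4704 m/s.
a = μg = 0.43 × 9.8 = 4.214 m/s².
Reaction distance = 4.4704 × 0.82 = 3.666 m.
Braking distance = v²/(2a) = 19.984 / 8.428 = 2.371 m.
Total stopping distance = 3.666 + 2.371 = 6.037 m, vs 9 m available — it stops with 9 − 6.037 = 2.963 m to spare.

Yes — it stops 3.0 m short of the obstacle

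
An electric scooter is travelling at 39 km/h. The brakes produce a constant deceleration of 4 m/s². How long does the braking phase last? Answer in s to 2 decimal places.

39 km/h ÷ 3.6 = 10.8333 m/s.
Braking time = v/a = 10.8333 / 4.000 = 2.708 s.

Braking time ≈ 2.71 s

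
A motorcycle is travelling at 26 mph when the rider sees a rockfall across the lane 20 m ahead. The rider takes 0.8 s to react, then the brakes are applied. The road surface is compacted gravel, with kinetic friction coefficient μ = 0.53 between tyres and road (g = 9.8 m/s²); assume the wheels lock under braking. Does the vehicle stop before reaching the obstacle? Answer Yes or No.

No

26 mph × 0.44704 = 11.6230 m/s.
a = μg = 0.53 × 9.8 = 5.194 m/s².
Reaction distance = 11.6230 × 0.8 = 9.298 m.
Braking distance = v²/(2a) = 135.094 / 10.388 = 13.005 m.
Total stopping distance = 9.298 + 13.005 = 22.303 m, vs 20 m available — it cannot stop in time and overshoots by 22.303 − 20 = 2.303 m.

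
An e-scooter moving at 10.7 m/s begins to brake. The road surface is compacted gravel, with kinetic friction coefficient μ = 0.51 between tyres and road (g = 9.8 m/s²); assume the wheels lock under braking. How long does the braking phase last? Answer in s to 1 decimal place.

Braking time ≈ 2.1 s

a = μg = 0.51 × 9.8 = 4.998 m/s².
Braking time = v/a = 10.7000 / 4.998 = 2.141 s.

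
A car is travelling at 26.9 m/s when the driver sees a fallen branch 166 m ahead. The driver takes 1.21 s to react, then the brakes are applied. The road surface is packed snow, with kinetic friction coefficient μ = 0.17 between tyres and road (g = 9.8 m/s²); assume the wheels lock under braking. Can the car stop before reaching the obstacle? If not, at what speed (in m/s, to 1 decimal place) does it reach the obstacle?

No — it strikes the obstacle at 16.7 m/s

a = μg = 0.17 × 9.8 = 1.666 m/s².
Reaction distance = 26.9000 × 1.21 = 32.549 m.
Braking distance needed to stop: v²/(2a) = 723.610 / 3.332 = 217.170 m, so total needed = 32.549 + 217.170 = 249.719 m > 166 m — it cannot stop.
Distance remaining when braking begins: 166 − 32.549 = 133.451 m.
v² = v₀² − 2a·d = 723.610 − 2 × 1.666 × 133.451 = 278.951 m²/s².
v = √278.951 = 16.702 m/s.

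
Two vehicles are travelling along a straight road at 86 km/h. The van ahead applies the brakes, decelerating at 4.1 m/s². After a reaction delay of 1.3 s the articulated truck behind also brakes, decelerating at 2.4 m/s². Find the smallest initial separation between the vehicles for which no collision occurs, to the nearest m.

Minimum gap ≈ 80 m

86 km/h ÷ 3.6 = 23.8889 m/s.
Leader travels v²/(2a_L) = 570.680 / 8.200 = 69.595 m before stopping.
Follower covers v·t_r = 23.8889 × 1.3 = 31.056 m while reacting, then v²/(2a_F) = 570.680 / 4.800 = 118.892 m while braking, for a total of 31.056 + 118.892 = 149.948 m.
Since a_F ≤ a_L and the follower starts braking later, the follower is never slower than the leader, so the closest approach is when both have stopped.
Minimum gap = 149.948 − 69.595 = 80.353 m.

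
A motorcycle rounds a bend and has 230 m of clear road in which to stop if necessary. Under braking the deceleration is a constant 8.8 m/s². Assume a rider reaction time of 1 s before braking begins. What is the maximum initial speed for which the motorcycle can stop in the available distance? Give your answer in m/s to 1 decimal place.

Maximum speed ≈ 55.4 m/s

Stopping distance: v·t_r + v²/(2a) = 230 with t_r = 1 s and a = 8.800 m/s².
So v² + 17.600 v − 4048.00 = 0.
Positive root: v = −a·t_r + √((a·t_r)² + 2a·d) = −8.800 + √(77.440 + 4048.00) = 55.4296 m/s.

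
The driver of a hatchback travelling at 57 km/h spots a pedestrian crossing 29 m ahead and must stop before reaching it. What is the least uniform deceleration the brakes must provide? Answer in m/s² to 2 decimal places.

57 km/h ÷ 3.6 = 15.8333 m/s.
v² = 2a·d ⇒ a = v²/(2d) = 15.8333² / (2 × 29.000) = 250.693 / 58.000 = 4.3223 m/s².

Required deceleration ≈ 4.32 m/s²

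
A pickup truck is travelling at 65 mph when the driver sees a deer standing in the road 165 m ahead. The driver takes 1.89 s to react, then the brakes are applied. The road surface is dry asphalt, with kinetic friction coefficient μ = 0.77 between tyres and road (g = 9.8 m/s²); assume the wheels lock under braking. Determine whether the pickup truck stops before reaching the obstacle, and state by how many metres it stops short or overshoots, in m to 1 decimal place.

65 mph × 0.44704 = 29.0576 m/s.
a = μg = 0.77 × 9.8 = 7.546 m/s².
Reaction distance = 29.0576 × 1.89 = 54.919 m.
Braking distance = v²/(2a) = 844.344 / 15.092 = 55.946 m.
Total stopping distance = 54.919 + 55.946 = 110.865 m, vs 165 m available — it stops with 165 − 110.865 = 54.135 m to spare.

Yes — it stops 54.1 m short of the obstacle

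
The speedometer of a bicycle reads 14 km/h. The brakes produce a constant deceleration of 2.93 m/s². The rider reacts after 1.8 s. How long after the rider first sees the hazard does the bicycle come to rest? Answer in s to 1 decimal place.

14 km/h ÷ 3.6 = 3.8889 m/s.
Braking time = v/a = 3.8889 / 2.930 = 1.327 s.
Total = 1.8 + 1.327 = 3.127 s.

Total time ≈ 3.1 s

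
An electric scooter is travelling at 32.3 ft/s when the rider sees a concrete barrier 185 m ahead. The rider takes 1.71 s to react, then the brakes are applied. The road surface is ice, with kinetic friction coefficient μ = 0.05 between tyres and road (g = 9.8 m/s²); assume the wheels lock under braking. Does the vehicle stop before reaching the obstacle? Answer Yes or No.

Yes

32.3 ft/s × 0.3048 = 9.8450 m/s.
a = μg = 0.05 × 9.8 = 0.490 m/s².
Reaction distance = 9.8450 × 1.71 = 16.835 m.
Braking distance = v²/(2a) = 96.924 / 0.980 = 98.902 m.
Total stopping distance = 16.835 + 98.902 = 115.737 m, vs 185 m available — it stops with 185 − 115.737 = 69.263 m to spare.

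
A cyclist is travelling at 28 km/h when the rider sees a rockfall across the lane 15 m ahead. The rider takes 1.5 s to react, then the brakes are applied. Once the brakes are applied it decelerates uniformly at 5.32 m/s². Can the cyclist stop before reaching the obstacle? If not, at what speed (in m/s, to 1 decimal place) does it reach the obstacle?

28 km/h ÷ 3.6 = 7.7778 m/s.
Reaction distance = 7.7778 × 1.5 = 11.667 m.
Braking distance needed to stop: v²/(2a) = 60.494 / 10.640 = 5.686 m, so total needed = 11.667 + 5.686 = 17.353 m > 15 m — it cannot stop.
Distance remaining when braking begins: 15 − 11.667 = 3.333 m.
v² = v₀² − 2a·d = 60.494 − 2 × 5.320 × 3.333 = 25.031 m²/s².
v = √25.031 = 5.003 m/s.

No — it strikes the obstacle at 5.0 m/s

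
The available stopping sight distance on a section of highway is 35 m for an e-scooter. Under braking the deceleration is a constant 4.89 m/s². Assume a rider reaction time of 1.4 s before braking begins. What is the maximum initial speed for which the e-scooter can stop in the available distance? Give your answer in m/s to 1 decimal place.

Stopping distance: v·t_r + v²/(2a) = 35 with t_r = 1.4 s and a = 4.890 m/s².
So v² + 13.692 v − 342.30 = 0.
Positive root: v = −a·t_r + √((a·t_r)² + 2a·d) = −6.846 + √(46.868 + 342.30) = 12.8813 m/s.

Maximum speed ≈ 12.9 m/s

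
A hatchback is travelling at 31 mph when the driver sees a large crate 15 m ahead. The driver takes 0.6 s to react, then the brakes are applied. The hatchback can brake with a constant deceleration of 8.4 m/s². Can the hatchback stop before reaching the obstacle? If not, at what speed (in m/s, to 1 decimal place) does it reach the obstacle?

31 mph × 0.44704 = 13.8582 m/s.
Reaction distance = 13.8582 × 0.6 = 8.315 m.
Braking distance needed to stop: v²/(2a) = 192.050 / 16.800 = 11.432 m, so total needed = 8.315 + 11.432 = 19.747 m > 15 m — it cannot stop.
Distance remaining when braking begins: 15 − 8.315 = 6.685 m.
v² = v₀² − 2a·d = 192.050 − 2 × 8.400 × 6.685 = 79.742 m²/s².
v = √79.742 = 8.930 m/s.

No — it strikes the obstacle at 8.9 m/s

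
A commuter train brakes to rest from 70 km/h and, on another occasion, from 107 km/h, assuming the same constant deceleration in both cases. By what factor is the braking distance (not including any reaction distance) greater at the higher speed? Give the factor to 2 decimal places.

Braking distance d = v²/(2a), so with a fixed, d ∝ v².
Factor = (107/70)² = 1.5286² = 2.3366.

Factor ≈ 2.34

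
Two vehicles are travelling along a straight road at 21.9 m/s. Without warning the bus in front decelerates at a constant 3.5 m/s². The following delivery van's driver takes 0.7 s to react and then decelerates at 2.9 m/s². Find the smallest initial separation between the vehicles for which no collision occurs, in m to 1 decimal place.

Leader travels v²/(2a_L) = 479.610 / 7.000 = 68.516 m before stopping.
Follower covers v·t_r = 21.9000 × 0.7 = 15.330 m while reacting, then v²/(2a_F) = 479.610 / 5.800 = 82.691 m while braking, for a total of 15.330 + 82.691 = 98.021 m.
Since a_F ≤ a_L and the follower starts braking later, the follower is never slower than the leader, so the closest approach is when both have stopped.
Minimum gap = 98.021 − 68.516 = 29.505 m.

Minimum gap ≈ 29.5 m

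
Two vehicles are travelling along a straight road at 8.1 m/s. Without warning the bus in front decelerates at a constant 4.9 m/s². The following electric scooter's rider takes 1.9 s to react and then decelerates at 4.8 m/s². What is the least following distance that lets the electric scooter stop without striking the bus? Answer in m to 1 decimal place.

Leader travels v²/(2a_L) = 65.610 / 9.800 = 6.695 m before stopping.
Follower covers v·t_r = 8.1000 × 1.9 = 15.390 m while reacting, then v²/(2a_F) = 65.610 / 9.600 = 6.834 m while braking, for a total of 15.390 + 6.834 = 22.224 m.
Since a_F ≤ a_L and the follower starts braking later, the follower is never slower than the leader, so the closest approach is when both have stopped.
Minimum gap = 22.224 − 6.695 = 15.529 m.

Minimum gap ≈ 15.5 m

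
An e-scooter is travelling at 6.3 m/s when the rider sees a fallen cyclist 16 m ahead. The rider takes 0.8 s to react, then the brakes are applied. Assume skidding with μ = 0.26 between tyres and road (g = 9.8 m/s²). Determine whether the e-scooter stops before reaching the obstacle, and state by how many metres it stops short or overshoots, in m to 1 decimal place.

a = μg = 0.26 × 9.8 = 2.548 m/s².
Reaction distance = 6.3000 × 0.8 = 5.040 m.
Braking distance = v²/(2a) = 39.690 / 5.096 = 7.788 m.
Total stopping distance = 5.040 + 7.788 = 12.828 m, vs 16 m available — it stops with 16 − 12.828 = 3.172 m to spare.

Yes — it stops 3.2 m short of the obstacle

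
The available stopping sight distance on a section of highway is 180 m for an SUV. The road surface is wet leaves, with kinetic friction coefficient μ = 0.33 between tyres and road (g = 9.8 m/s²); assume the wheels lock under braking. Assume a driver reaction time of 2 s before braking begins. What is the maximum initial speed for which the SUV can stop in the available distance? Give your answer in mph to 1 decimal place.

Maximum speed ≈ 63.2 mph

a = μg = 0.33 × 9.8 = 3.234 m/s².
Stopping distance: v·t_r + v²/(2a) = 180 with t_r = 2 s and a = 3.234 m/s².
So v² + 12.936 v − 1164.24 = 0.
Positive root: v = −a·t_r + √((a·t_r)² + 2a·d) = −6.468 + √(41.835 + 1164.24) = 28.2606 m/s.
28.2606 m/s ÷ 0.44704 = 63.217 mph.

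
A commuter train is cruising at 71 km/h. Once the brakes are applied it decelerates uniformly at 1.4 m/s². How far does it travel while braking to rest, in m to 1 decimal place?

Braking distance ≈ 138.9 m

71 km/h ÷ 3.6 = 19.7222 m/s.
Braking distance = v²/(2a) = 19.7222² / (2 × 1.400) = 388.965 / 2.800 = 138.916 m.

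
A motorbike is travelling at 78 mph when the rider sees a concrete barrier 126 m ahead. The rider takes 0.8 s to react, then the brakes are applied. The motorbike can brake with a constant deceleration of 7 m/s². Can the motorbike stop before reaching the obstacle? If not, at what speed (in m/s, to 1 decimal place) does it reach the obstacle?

78 mph × 0.44704 = 34.8691 m/s.
Reaction distance = 34.8691 × 0.8 = 27.895 m.
Braking distance = v²/(2a) = 1215.854 / 14.000 = 86.847 m.
Total stopping distance = 27.895 + 86.847 = 114.742 m, vs 126 m available — it stops with 126 − 114.742 = 11.258 m to spare.

Yes — it stops about 11.3 m short of the obstacle, so it never reaches it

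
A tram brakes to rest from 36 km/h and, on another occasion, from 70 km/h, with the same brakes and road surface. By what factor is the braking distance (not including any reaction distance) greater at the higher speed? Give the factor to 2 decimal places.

Braking distance d = v²/(2a), so with a fixed, d ∝ v².
Factor = (70/36)² = 1.9444² = 3.7807.

Factor ≈ 3.78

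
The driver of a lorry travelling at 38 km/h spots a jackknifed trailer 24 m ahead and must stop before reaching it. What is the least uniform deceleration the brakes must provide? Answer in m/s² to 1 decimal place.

38 km/h ÷ 3.6 = 10.5556 m/s.
v² = 2a·d ⇒ a = v²/(2d) = 10.5556² / (2 × 24.000) = 111.421 / 48.000 = 2.3213 m/s².

Required deceleration ≈ 2.3 m/s²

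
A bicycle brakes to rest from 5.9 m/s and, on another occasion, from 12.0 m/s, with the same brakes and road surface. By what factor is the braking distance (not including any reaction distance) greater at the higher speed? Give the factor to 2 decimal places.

Braking distance d = v²/(2a), so with a fixed, d ∝ v².
Factor = (12.0/5.9)² = 2.0339² = 4.1367.

Factor ≈ 4.14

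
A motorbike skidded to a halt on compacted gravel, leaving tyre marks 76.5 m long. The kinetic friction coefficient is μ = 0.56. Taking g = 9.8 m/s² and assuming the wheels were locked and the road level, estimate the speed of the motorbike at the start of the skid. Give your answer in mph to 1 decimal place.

Deceleration a = μg = 0.56 × 9.8 = 5.488 m/s².
v = √(2a·d) = √(2 × 5.488 × 76.5) = √839.664 = 28.9770 m/s.
= 28.9770 ÷ 0.44704 = 64.820 mph.

Initial speed ≈ 64.8 mph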